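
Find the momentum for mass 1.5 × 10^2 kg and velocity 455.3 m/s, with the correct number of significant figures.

momentum = 1.5 × 10^2 kg × 455.3 m/s = 68295 kg·m/s.
1.5 × 10^2 has 2 significant figures; 455.3 has 4.
Division/multiplication keeps the fewest: 2 significant figures.
Rounded: 6.8 × 10^4 kg·m/s.

6.8 × 10^4 kg·m/s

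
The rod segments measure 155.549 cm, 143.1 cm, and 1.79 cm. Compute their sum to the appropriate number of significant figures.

300.4 cm

155.549 cm + 143.1 cm + 1.79 cm = 300.439 cm.
Addition/subtraction keeps the fewest decimal places: 155.549 → 3 decimal places, 143.1 → 1 decimal place, 1.79 → 2 decimal places; limit is 1.
Rounded to 1 decimal place: 300.4 cm.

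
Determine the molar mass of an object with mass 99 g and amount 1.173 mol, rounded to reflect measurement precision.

molar mass = 99 g ÷ 1.173 mol = 84.3989769821… g/mol.
99 has 2 significant figures; 1.173 has 4.
Division/multiplication keeps the fewest: 2 significant figures.
Rounded: 84 g/mol.

84 g/mol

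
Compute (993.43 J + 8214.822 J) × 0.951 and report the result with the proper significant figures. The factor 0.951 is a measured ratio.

993.43 J + 8214.822 J = 9208.252 J; the sum is limited to 2 decimal places (6 s.f.).
Carrying full precision, 9208.252 × 0.951 = 8757.047652 J; 0.951 has 3 s.f., so the result keeps min(6, 3) = 3 s.f.
Rounded to 3 significant figures: 8.76 × 10^3 J.

8.76 × 10^3 J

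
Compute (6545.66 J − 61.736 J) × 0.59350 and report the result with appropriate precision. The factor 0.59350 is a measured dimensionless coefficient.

6545.66 J − 61.736 J = 6483.924 J; the difference is limited to 2 decimal places (6 s.f.).
Carrying full precision, 6483.924 × 0.59350 = 3848.208894 J; 0.59350 has 5 s.f., so the result keeps min(6, 5) = 5 s.f.
Rounded to 5 significant figures: 3848.2 J.

3848.2 J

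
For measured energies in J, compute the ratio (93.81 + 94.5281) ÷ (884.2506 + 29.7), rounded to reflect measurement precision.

0.2061

93.81 + 94.5281 = 188.3381, limited to 2 d.p. → 5 s.f.; 884.2506 + 29.7 = 913.9506, limited to 1 d.p. → 4 s.f.
Carrying full precision, 188.3381 ÷ 913.9506 = 0.20607032809…; keep min(5, 4) = 4 s.f.
Rounded to 4 significant figures: 0.2061.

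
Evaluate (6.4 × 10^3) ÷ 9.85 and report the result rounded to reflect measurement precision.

(6.4 × 10^3) ÷ 9.85 = 649.746192893…
Multiplication/division keeps the fewest significant figures: 6.4 × 10^3 → 2 s.f., 9.85 → 3 s.f.; limit is 2.
Rounded to 2 significant figures: 6.5 × 10^2.

6.5 × 10^2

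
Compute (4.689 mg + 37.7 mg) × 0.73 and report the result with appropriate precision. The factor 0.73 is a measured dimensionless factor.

4.689 mg + 37.7 mg = 42.389 mg; the sum is limited to 1 decimal place (3 s.f.).
Carrying full precision, 42.389 × 0.73 = 30.94397 mg; 0.73 has 2 s.f., so the result keeps min(3, 2) = 2 s.f.
Rounded to 2 significant figures: 31 mg.

31 mg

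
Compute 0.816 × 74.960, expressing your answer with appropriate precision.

0.816 × 74.960 = 61.16736
Multiplication/division keeps the fewest significant figures: 0.816 → 3 s.f., 74.960 → 5 s.f.; limit is 3.
Rounded to 3 significant figures: 61.2.

61.2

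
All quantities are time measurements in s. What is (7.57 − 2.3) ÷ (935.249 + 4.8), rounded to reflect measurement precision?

7.57 − 2.3 = 5.27, limited to 1 d.p. → 2 s.f.; 935.249 + 4.8 = 940.049, limited to 1 d.p. → 4 s.f.
Carrying full precision, 5.27 ÷ 940.049 = 0.00560609074633…; keep min(2, 4) = 2 s.f.
Rounded to 2 significant figures: 0.0056.

0.0056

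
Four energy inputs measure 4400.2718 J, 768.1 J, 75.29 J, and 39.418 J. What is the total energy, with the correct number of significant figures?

4400.2718 J + 768.1 J + 75.29 J + 39.418 J = 5283.0798 J.
Addition/subtraction keeps the fewest decimal places: 4400.2718 → 4 decimal places, 768.1 → 1 decimal place, 75.29 → 2 decimal places, 39.418 → 3 decimal places; limit is 1.
Rounded to 1 decimal place: 5.2831 × 10³ J.

5.2831 × 10³ J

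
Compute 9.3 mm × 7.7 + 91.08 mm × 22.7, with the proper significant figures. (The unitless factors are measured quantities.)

2.14 × 10³ mm

9.3 × 7.7 = 71.61 → 72 mm (2 s.f., last digit at the 10^0 place).
91.08 × 22.7 = 2067.516 → 2.07 × 10³ mm (3 s.f., last digit at the 10^1 place).
Sum: 2139.126 mm; keep the coarser place, 10^1.
Result: 2.14 × 10³ mm.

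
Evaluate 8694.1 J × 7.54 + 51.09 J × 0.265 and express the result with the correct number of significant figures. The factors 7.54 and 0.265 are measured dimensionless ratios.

6.56 × 10^4 J

8694.1 × 7.54 = 65553.514 → 6.56 × 10^4 J (3 s.f., last digit at the 10^2 place).
51.09 × 0.265 = 13.53885 → 13.5 J (3 s.f., last digit at the 10^-1 place).
Sum: 65567.05285 J; keep the coarser place, 10^2.
Result: 6.56 × 10^4 J.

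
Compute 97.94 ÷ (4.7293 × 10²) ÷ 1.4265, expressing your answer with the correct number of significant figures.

0.1452

97.94 ÷ (4.7293 × 10²) ÷ 1.4265 = 0.145174874617…
Multiplication/division keeps the fewest significant figures: 97.94 → 4 s.f., 4.7293 × 10² → 5 s.f., 1.4265 → 5 s.f.; limit is 4.
Rounded to 4 significant figures: 0.1452.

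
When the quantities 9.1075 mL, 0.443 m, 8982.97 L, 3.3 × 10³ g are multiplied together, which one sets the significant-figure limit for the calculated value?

3.3 × 10³ g

9.1075 mL → 5 s.f.; 0.443 m → 3 s.f.; 8982.97 L → 6 s.f.; 3.3 × 10³ g → 2 s.f.
The fewest is 2 significant figures, from 3.3 × 10³ g.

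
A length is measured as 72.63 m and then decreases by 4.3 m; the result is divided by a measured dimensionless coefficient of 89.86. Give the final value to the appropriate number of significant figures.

0.760 m

72.63 m − 4.3 m = 68.33 m; the difference is limited to 1 decimal place (3 s.f.).
Carrying full precision, 68.33 ÷ 89.86 = 0.76040507456… m; 89.86 has 4 s.f., so the result keeps min(3, 4) = 3 s.f.
Rounded to 3 significant figures: 0.760 m.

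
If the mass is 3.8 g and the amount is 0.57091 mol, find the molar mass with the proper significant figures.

molar mass = 3.8 g ÷ 0.57091 mol = 6.65604035662… g/mol.
3.8 has 2 significant figures; 0.57091 has 5.
Division/multiplication keeps the fewest: 2 significant figures.
Rounded: 6.7 g/mol.

6.7 g/mol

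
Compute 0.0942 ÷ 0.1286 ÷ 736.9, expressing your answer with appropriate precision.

0.0942 ÷ 0.1286 ÷ 736.9 = 0.000994034316766…
Multiplication/division keeps the fewest significant figures: 0.0942 → 3 s.f., 0.1286 → 4 s.f., 736.9 → 4 s.f.; limit is 3.
Rounded to 3 significant figures: 9.94 × 10⁻⁴.

9.94 × 10⁻⁴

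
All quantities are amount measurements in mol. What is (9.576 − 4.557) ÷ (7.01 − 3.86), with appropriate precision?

1.59

9.576 − 4.557 = 5.019, limited to 3 d.p. → 4 s.f.; 7.01 − 3.86 = 3.15, limited to 2 d.p. → 3 s.f.
Carrying full precision, 5.019 ÷ 3.15 = 1.59333333333…; keep min(4, 3) = 3 s.f.
Rounded to 3 significant figures: 1.59.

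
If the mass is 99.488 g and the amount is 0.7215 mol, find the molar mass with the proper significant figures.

137.9 g/mol

molar mass = 99.488 g ÷ 0.7215 mol = 137.890505891… g/mol.
99.488 has 5 significant figures; 0.7215 has 4.
Division/multiplication keeps the fewest: 4 significant figures.
Rounded: 137.9 g/mol.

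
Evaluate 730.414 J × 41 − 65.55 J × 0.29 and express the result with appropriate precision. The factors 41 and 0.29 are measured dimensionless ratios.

730.414 × 41 = 29946.974 → 3.0 × 10⁴ J (2 s.f., last digit at the 10^3 place).
65.55 × 0.29 = 19.0095 → 19 J (2 s.f., last digit at the 10^0 place).
Difference: 29927.9645 J; keep the coarser place, 10^3.
Result: 3.0 × 10⁴ J.

3.0 × 10⁴ J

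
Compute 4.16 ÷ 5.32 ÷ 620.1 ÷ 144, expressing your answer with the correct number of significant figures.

8.76 × 10⁻⁶

4.16 ÷ 5.32 ÷ 620.1 ÷ 144 = 0.00000875704285171…
Multiplication/division keeps the fewest significant figures: 4.16 → 3 s.f., 5.32 → 3 s.f., 620.1 → 4 s.f., 144 → 3 s.f.; limit is 3.
Rounded to 3 significant figures: 8.76 × 10⁻⁶.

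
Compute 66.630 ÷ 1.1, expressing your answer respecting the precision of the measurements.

66.630 ÷ 1.1 = 60.5727272727…
Multiplication/division keeps the fewest significant figures: 66.630 → 5 s.f., 1.1 → 2 s.f.; limit is 2.
Rounded to 2 significant figures: 61.

61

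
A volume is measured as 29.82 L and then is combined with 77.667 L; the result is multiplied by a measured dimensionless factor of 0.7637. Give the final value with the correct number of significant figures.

29.82 L + 77.667 L = 107.487 L; the sum is limited to 2 decimal places (5 s.f.).
Carrying full precision, 107.487 × 0.7637 = 82.0878219 L; 0.7637 has 4 s.f., so the result keeps min(5, 4) = 4 s.f.
Rounded to 4 significant figures: 82.09 L.

82.09 L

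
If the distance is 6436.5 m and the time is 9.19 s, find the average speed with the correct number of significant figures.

average speed = 6436.5 m ÷ 9.19 s = 700.380848749… m/s.
6436.5 has 5 significant figures; 9.19 has 3.
Division/multiplication keeps the fewest: 3 significant figures.
Rounded: 7.00 × 10² m/s.

7.00 × 10² m/s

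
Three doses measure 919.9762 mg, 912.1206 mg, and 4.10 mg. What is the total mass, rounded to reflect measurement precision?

919.9762 mg + 912.1206 mg + 4.10 mg = 1836.1968 mg.
Addition/subtraction keeps the fewest decimal places: 919.9762 → 4 decimal places, 912.1206 → 4 decimal places, 4.10 → 2 decimal places; limit is 2.
Rounded to 2 decimal places: 1836.20 mg.

1836.20 mg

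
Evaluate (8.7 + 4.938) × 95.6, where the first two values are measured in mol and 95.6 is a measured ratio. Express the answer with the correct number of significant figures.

8.7 mol + 4.938 mol = 13.638 mol; the sum is limited to 1 decimal place (3 s.f.).
Carrying full precision, 13.638 × 95.6 = 1303.7928 mol; 95.6 has 3 s.f., so the result keeps min(3, 3) = 3 s.f.
Rounded to 3 significant figures: 1.30 × 10³ mol.

1.30 × 10³ mol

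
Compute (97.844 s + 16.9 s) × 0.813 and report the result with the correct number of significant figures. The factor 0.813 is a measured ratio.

97.844 s + 16.9 s = 114.744 s; the sum is limited to 1 decimal place (4 s.f.).
Carrying full precision, 114.744 × 0.813 = 93.286872 s; 0.813 has 3 s.f., so the result keeps min(4, 3) = 3 s.f.
Rounded to 3 significant figures: 93.3 s.

93.3 s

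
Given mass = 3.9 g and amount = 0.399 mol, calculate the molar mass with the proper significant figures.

molar mass = 3.9 g ÷ 0.399 mol = 9.77443609023… g/mol.
3.9 has 2 significant figures; 0.399 has 3.
Division/multiplication keeps the fewest: 2 significant figures.
Rounded: 9.8 g/mol.

9.8 g/mol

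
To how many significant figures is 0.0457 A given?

0.0457: leading zeros are not significant.

3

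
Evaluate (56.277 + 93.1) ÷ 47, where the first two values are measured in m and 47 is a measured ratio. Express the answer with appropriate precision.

56.277 m + 93.1 m = 149.377 m; the sum is limited to 1 decimal place (4 s.f.).
Carrying full precision, 149.377 ÷ 47 = 3.17823404255… m; 47 has 2 s.f., so the result keeps min(4, 2) = 2 s.f.
Rounded to 2 significant figures: 3.2 m.

3.2 m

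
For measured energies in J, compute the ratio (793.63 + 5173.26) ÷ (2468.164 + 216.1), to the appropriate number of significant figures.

2.2229

793.63 + 5173.26 = 5966.89, limited to 2 d.p. → 6 s.f.; 2468.164 + 216.1 = 2684.264, limited to 1 d.p. → 5 s.f.
Carrying full precision, 5966.89 ÷ 2684.264 = 2.22291473566…; keep min(6, 5) = 5 s.f.
Rounded to 5 significant figures: 2.2229.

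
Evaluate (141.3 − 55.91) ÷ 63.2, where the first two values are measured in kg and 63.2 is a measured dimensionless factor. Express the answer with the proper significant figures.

1.35 kg

141.3 kg − 55.91 kg = 85.39 kg; the difference is limited to 1 decimal place (3 s.f.).
Carrying full precision, 85.39 ÷ 63.2 = 1.35110759494… kg; 63.2 has 3 s.f., so the result keeps min(3, 3) = 3 s.f.
Rounded to 3 significant figures: 1.35 kg.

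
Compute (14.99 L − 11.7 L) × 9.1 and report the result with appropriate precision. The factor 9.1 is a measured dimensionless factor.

3.0 × 10^1 L

14.99 L − 11.7 L = 3.29 L; the difference is limited to 1 decimal place (2 s.f.).
Carrying full precision, 3.29 × 9.1 = 29.939 L; 9.1 has 2 s.f., so the result keeps min(2, 2) = 2 s.f.
Rounded to 2 significant figures: 3.0 × 10^1 L.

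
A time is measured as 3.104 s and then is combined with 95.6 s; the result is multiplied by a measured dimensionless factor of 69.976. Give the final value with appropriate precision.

3.104 s + 95.6 s = 98.704 s; the sum is limited to 1 decimal place (3 s.f.).
Carrying full precision, 98.704 × 69.976 = 6906.911104 s; 69.976 has 5 s.f., so the result keeps min(3, 5) = 3 s.f.
Rounded to 3 significant figures: 6.91 × 10³ s.

6.91 × 10³ s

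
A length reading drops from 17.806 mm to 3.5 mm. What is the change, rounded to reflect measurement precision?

14.3 mm

17.806 mm − 3.5 mm = 14.306 mm.
Addition/subtraction keeps the fewest decimal places: 17.806 → 3 decimal places, 3.5 → 1 decimal place; limit is 1.
Rounded to 1 decimal place: 14.3 mm.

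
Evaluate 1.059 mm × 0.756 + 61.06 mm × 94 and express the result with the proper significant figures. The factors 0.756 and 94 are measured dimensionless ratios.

1.059 × 0.756 = 0.800604 → 0.801 mm (3 s.f., last digit at the 10^-3 place).
61.06 × 94 = 5739.64 → 5.7 × 10^3 mm (2 s.f., last digit at the 10^2 place).
Sum: 5740.440604 mm; keep the coarser place, 10^2.
Result: 5.7 × 10^3 mm.

5.7 × 10^3 mm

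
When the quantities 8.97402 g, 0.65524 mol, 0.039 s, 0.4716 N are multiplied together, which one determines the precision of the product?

0.039 s

8.97402 g → 6 s.f.; 0.65524 mol → 5 s.f.; 0.039 s → 2 s.f.; 0.4716 N → 4 s.f.
The fewest is 2 significant figures, from 0.039 s.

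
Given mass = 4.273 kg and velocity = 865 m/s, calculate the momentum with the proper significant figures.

3.70 × 10³ kg·m/s

momentum = 4.273 kg × 865 m/s = 3696.145 kg·m/s.
4.273 has 4 significant figures; 865 has 3.
Division/multiplication keeps the fewest: 3 significant figures.
Rounded: 3.70 × 10³ kg·m/s.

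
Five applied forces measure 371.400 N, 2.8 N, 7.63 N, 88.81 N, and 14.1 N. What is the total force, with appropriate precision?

371.400 N + 2.8 N + 7.63 N + 88.81 N + 14.1 N = 484.740 N.
Addition/subtraction keeps the fewest decimal places: 371.400 → 3 decimal places, 2.8 → 1 decimal place, 7.63 → 2 decimal places, 88.81 → 2 decimal places, 14.1 → 1 decimal place; limit is 1.
Rounded to 1 decimal place: 484.7 N.

484.7 N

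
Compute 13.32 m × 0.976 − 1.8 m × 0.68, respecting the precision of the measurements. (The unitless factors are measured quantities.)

11.8 m

13.32 × 0.976 = 13.00032 → 13.0 m (3 s.f., last digit at the 10^-1 place).
1.8 × 0.68 = 1.224 → 1.2 m (2 s.f., last digit at the 10^-1 place).
Difference: 11.77632 m; keep the coarser place, 10^-1.
Result: 11.8 m.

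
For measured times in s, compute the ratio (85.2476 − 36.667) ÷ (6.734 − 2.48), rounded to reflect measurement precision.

85.2476 − 36.667 = 48.5806, limited to 3 d.p. → 5 s.f.; 6.734 − 2.48 = 4.254, limited to 2 d.p. → 3 s.f.
Carrying full precision, 48.5806 ÷ 4.254 = 11.4199811942…; keep min(5, 3) = 3 s.f.
Rounded to 3 significant figures: 11.4.

11.4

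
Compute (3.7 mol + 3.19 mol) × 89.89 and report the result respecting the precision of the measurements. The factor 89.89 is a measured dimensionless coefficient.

6.2 × 10² mol

3.7 mol + 3.19 mol = 6.89 mol; the sum is limited to 1 decimal place (2 s.f.).
Carrying full precision, 6.89 × 89.89 = 619.3421 mol; 89.89 has 4 s.f., so the result keeps min(2, 4) = 2 s.f.
Rounded to 2 significant figures: 6.2 × 10² mol.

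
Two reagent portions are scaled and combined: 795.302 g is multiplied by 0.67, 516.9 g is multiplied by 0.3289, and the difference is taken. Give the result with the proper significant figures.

3.6 × 10² g

795.302 × 0.67 = 532.85234 → 5.3 × 10² g (2 s.f., last digit at the 10^1 place).
516.9 × 0.3289 = 170.00841 → 170.0 g (4 s.f., last digit at the 10^-1 place).
Difference: 362.84393 g; keep the coarser place, 10^1.
Result: 3.6 × 10² g.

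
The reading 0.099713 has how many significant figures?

5

0.099713: leading zeros are not significant.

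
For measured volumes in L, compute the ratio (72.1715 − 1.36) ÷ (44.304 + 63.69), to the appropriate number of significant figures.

72.1715 − 1.36 = 70.8115, limited to 2 d.p. → 4 s.f.; 44.304 + 63.69 = 107.994, limited to 2 d.p. → 5 s.f.
Carrying full precision, 70.8115 ÷ 107.994 = 0.65569846473…; keep min(4, 5) = 4 s.f.
Rounded to 4 significant figures: 6.557 × 10⁻¹.

6.557 × 10⁻¹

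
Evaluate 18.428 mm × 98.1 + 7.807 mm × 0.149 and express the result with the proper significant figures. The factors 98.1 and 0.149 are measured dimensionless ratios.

18.428 × 98.1 = 1807.7868 → 1.81 × 10³ mm (3 s.f., last digit at the 10^1 place).
7.807 × 0.149 = 1.163243 → 1.16 mm (3 s.f., last digit at the 10^-2 place).
Sum: 1808.950043 mm; keep the coarser place, 10^1.
Result: 1.81 × 10³ mm.

1.81 × 10³ mm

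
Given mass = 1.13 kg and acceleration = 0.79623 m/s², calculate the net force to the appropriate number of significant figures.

net force = 1.13 kg × 0.79623 m/s² = 0.8997399 N.
1.13 has 3 significant figures; 0.79623 has 5.
Division/multiplication keeps the fewest: 3 significant figures.
Rounded: 0.900 N.

0.900 N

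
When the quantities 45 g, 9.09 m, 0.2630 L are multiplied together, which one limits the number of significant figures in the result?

45 g → 2 s.f.; 9.09 m → 3 s.f.; 0.2630 L → 4 s.f.
The fewest is 2 significant figures, from 45 g.

45 g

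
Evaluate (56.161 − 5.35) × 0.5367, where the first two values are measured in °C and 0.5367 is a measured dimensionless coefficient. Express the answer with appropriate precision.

27.27 °C

56.161 °C − 5.35 °C = 50.811 °C; the difference is limited to 2 decimal places (4 s.f.).
Carrying full precision, 50.811 × 0.5367 = 27.2702637 °C; 0.5367 has 4 s.f., so the result keeps min(4, 4) = 4 s.f.
Rounded to 4 significant figures: 27.27 °C.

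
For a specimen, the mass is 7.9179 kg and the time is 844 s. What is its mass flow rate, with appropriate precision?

mass flow rate = 7.9179 kg ÷ 844 s = 0.00938139810427… kg/s.
7.9179 has 5 significant figures; 844 has 3.
Division/multiplication keeps the fewest: 3 significant figures.
Rounded: 0.00938 kg/s.

0.00938 kg/s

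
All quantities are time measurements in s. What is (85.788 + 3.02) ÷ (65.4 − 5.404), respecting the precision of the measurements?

1.48

85.788 + 3.02 = 88.808, limited to 2 d.p. → 4 s.f.; 65.4 − 5.404 = 59.996, limited to 1 d.p. → 3 s.f.
Carrying full precision, 88.808 ÷ 59.996 = 1.48023201547…; keep min(4, 3) = 3 s.f.
Rounded to 3 significant figures: 1.48.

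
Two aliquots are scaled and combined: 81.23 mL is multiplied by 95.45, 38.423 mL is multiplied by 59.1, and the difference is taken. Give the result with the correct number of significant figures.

5.48 × 10³ mL

81.23 × 95.45 = 7753.4035 → 7753 mL (4 s.f., last digit at the 10^0 place).
38.423 × 59.1 = 2270.7993 → 2.27 × 10³ mL (3 s.f., last digit at the 10^1 place).
Difference: 5482.6042 mL; keep the coarser place, 10^1.
Result: 5.48 × 10³ mL.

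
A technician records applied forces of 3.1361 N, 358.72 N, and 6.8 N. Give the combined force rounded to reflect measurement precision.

368.7 N

3.1361 N + 358.72 N + 6.8 N = 368.6561 N.
Addition/subtraction keeps the fewest decimal places: 3.1361 → 4 decimal places, 358.72 → 2 decimal places, 6.8 → 1 decimal place; limit is 1.
Rounded to 1 decimal place: 368.7 N.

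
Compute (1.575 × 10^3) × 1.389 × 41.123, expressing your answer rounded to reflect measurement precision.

(1.575 × 10^3) × 1.389 × 41.123 = 89963.759025
Multiplication/division keeps the fewest significant figures: 1.575 × 10^3 → 4 s.f., 1.389 → 4 s.f., 41.123 → 5 s.f.; limit is 4.
Rounded to 4 significant figures: 8.996 × 10^4.

8.996 × 10^4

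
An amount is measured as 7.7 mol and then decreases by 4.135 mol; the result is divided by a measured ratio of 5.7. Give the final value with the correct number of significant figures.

7.7 mol − 4.135 mol = 3.565 mol; the difference is limited to 1 decimal place (2 s.f.).
Carrying full precision, 3.565 ÷ 5.7 = 0.625438596491… mol; 5.7 has 2 s.f., so the result keeps min(2, 2) = 2 s.f.
Rounded to 2 significant figures: 0.63 mol.

0.63 mol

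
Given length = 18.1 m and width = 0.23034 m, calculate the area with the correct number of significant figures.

area = 18.1 m × 0.23034 m = 4.169154 m².
18.1 has 3 significant figures; 0.23034 has 5.
Division/multiplication keeps the fewest: 3 significant figures.
Rounded: 4.17 m².

4.17 m²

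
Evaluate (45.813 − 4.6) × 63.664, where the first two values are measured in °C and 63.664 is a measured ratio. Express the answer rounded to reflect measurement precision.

45.813 °C − 4.6 °C = 41.213 °C; the difference is limited to 1 decimal place (3 s.f.).
Carrying full precision, 41.213 × 63.664 = 2623.784432 °C; 63.664 has 5 s.f., so the result keeps min(3, 5) = 3 s.f.
Rounded to 3 significant figures: 2.62 × 10^3 °C.

2.62 × 10^3 °C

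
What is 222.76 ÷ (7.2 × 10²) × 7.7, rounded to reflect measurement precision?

2.4

222.76 ÷ (7.2 × 10²) × 7.7 = 2.38229444444…
Multiplication/division keeps the fewest significant figures: 222.76 → 5 s.f., 7.2 × 10² → 2 s.f., 7.7 → 2 s.f.; limit is 2.
Rounded to 2 significant figures: 2.4.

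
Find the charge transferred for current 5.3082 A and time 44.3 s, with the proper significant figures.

charge transferred = 5.3082 A × 44.3 s = 235.15326 C.
5.3082 has 5 significant figures; 44.3 has 3.
Division/multiplication keeps the fewest: 3 significant figures.
Rounded: 235 C.

235 C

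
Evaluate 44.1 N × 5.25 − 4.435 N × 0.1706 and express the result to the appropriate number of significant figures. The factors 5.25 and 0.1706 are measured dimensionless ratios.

44.1 × 5.25 = 231.525 → 232 N (3 s.f., last digit at the 10^0 place).
4.435 × 0.1706 = 0.756611 → 0.7566 N (4 s.f., last digit at the 10^-4 place).
Difference: 230.768389 N; keep the coarser place, 10^0.
Result: 231 N.

231 N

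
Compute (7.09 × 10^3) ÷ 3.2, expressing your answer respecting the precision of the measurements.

(7.09 × 10^3) ÷ 3.2 = 2215.625
Multiplication/division keeps the fewest significant figures: 7.09 × 10^3 → 3 s.f., 3.2 → 2 s.f.; limit is 2.
Rounded to 2 significant figures: 2.2 × 10^3.

2.2 × 10^3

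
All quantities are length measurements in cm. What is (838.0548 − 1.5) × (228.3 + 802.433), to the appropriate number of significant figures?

8.623 × 10⁵ cm²

838.0548 − 1.5 = 836.5548, limited to 1 d.p. → 4 s.f.; 228.3 + 802.433 = 1030.733, limited to 1 d.p. → 5 s.f.
Carrying full precision, 836.5548 × 1030.733 = 862264.638668…; keep min(4, 5) = 4 s.f.
Rounded to 4 significant figures: 8.623 × 10⁵ cm².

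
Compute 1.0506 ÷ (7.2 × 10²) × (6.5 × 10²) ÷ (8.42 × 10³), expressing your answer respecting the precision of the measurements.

1.0506 ÷ (7.2 × 10²) × (6.5 × 10²) ÷ (8.42 × 10³) = 0.000112643507522…
Multiplication/division keeps the fewest significant figures: 1.0506 → 5 s.f., 7.2 × 10² → 2 s.f., 6.5 × 10² → 2 s.f., 8.42 × 10³ → 3 s.f.; limit is 2.
Rounded to 2 significant figures: 1.1 × 10⁻⁴.

1.1 × 10⁻⁴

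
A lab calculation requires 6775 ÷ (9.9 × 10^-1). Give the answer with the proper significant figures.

6.8 × 10^3

6775 ÷ (9.9 × 10^-1) = 6843.43434343…
Multiplication/division keeps the fewest significant figures: 6775 → 4 s.f., 9.9 × 10^-1 → 2 s.f.; limit is 2.
Rounded to 2 significant figures: 6.8 × 10^3.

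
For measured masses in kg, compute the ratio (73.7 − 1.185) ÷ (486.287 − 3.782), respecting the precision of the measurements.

0.150

73.7 − 1.185 = 72.515, limited to 1 d.p. → 3 s.f.; 486.287 − 3.782 = 482.505, limited to 3 d.p. → 6 s.f.
Carrying full precision, 72.515 ÷ 482.505 = 0.150288598046…; keep min(3, 6) = 3 s.f.
Rounded to 3 significant figures: 0.150.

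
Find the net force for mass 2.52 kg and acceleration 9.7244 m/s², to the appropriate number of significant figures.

24.5 N

net force = 2.52 kg × 9.7244 m/s² = 24.505488 N.
2.52 has 3 significant figures; 9.7244 has 5.
Division/multiplication keeps the fewest: 3 significant figures.
Rounded: 24.5 N.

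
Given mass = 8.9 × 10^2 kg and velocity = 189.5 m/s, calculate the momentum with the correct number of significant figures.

1.7 × 10^5 kg·m/s

momentum = 8.9 × 10^2 kg × 189.5 m/s = 168655 kg·m/s.
8.9 × 10^2 has 2 significant figures; 189.5 has 4.
Division/multiplication keeps the fewest: 2 significant figures.
Rounded: 1.7 × 10^5 kg·m/s.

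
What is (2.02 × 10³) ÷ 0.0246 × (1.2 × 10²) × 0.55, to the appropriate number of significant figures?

5.4 × 10⁶

(2.02 × 10³) ÷ 0.0246 × (1.2 × 10²) × 0.55 = 5419512.19512…
Multiplication/division keeps the fewest significant figures: 2.02 × 10³ → 3 s.f., 0.0246 → 3 s.f., 1.2 × 10² → 2 s.f., 0.55 → 2 s.f.; limit is 2.
Rounded to 2 significant figures: 5.4 × 10⁶.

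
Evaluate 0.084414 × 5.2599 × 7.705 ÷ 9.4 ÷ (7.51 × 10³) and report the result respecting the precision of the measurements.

0.084414 × 5.2599 × 7.705 ÷ 9.4 ÷ (7.51 × 10³) = 0.0000484614963766…
Multiplication/division keeps the fewest significant figures: 0.084414 → 5 s.f., 5.2599 → 5 s.f., 7.705 → 4 s.f., 9.4 → 2 s.f., 7.51 × 10³ → 3 s.f.; limit is 2.
Rounded to 2 significant figures: 4.8 × 10⁻⁵.

4.8 × 10⁻⁵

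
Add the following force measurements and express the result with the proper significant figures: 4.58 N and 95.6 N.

4.58 N + 95.6 N = 100.18 N.
Addition/subtraction keeps the fewest decimal places: 4.58 → 2 decimal places, 95.6 → 1 decimal place; limit is 1.
Rounded to 1 decimal place: 100.2 N.

100.2 N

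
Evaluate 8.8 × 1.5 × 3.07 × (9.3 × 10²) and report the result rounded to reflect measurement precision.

8.8 × 1.5 × 3.07 × (9.3 × 10²) = 37687.32
Multiplication/division keeps the fewest significant figures: 8.8 → 2 s.f., 1.5 → 2 s.f., 3.07 → 3 s.f., 9.3 × 10² → 2 s.f.; limit is 2.
Rounded to 2 significant figures: 3.8 × 10⁴.

3.8 × 10⁴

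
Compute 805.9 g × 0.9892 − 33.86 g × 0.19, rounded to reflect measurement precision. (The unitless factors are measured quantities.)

790.8 g

805.9 × 0.9892 = 797.19628 → 797.2 g (4 s.f., last digit at the 10^-1 place).
33.86 × 0.19 = 6.4334 → 6.4 g (2 s.f., last digit at the 10^-1 place).
Difference: 790.76288 g; keep the coarser place, 10^-1.
Result: 790.8 g.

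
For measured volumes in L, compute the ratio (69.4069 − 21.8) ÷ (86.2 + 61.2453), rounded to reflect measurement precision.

0.323

69.4069 − 21.8 = 47.6069, limited to 1 d.p. → 3 s.f.; 86.2 + 61.2453 = 147.4453, limited to 1 d.p. → 4 s.f.
Carrying full precision, 47.6069 ÷ 147.4453 = 0.322878382695…; keep min(3, 4) = 3 s.f.
Rounded to 3 significant figures: 0.323.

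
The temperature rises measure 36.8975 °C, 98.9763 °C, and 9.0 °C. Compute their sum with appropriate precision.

36.8975 °C + 98.9763 °C + 9.0 °C = 144.8738 °C.
Addition/subtraction keeps the fewest decimal places: 36.8975 → 4 decimal places, 98.9763 → 4 decimal places, 9.0 → 1 decimal place; limit is 1.
Rounded to 1 decimal place: 144.9 °C.

144.9 °C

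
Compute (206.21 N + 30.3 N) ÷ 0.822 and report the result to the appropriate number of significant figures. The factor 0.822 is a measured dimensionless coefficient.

206.21 N + 30.3 N = 236.51 N; the sum is limited to 1 decimal place (4 s.f.).
Carrying full precision, 236.51 ÷ 0.822 = 287.725060827… N; 0.822 has 3 s.f., so the result keeps min(4, 3) = 3 s.f.
Rounded to 3 significant figures: 288 N.

288 N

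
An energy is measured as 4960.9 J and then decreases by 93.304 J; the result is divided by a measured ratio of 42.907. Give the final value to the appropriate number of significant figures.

4960.9 J − 93.304 J = 4867.596 J; the difference is limited to 1 decimal place (5 s.f.).
Carrying full precision, 4867.596 ÷ 42.907 = 113.445265341… J; 42.907 has 5 s.f., so the result keeps min(5, 5) = 5 s.f.
Rounded to 5 significant figures: 113.45 J.

113.45 J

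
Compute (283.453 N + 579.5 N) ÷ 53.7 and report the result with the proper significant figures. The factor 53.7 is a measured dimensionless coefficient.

16.1 N

283.453 N + 579.5 N = 862.953 N; the sum is limited to 1 decimal place (4 s.f.).
Carrying full precision, 862.953 ÷ 53.7 = 16.0698882682… N; 53.7 has 3 s.f., so the result keeps min(4, 3) = 3 s.f.
Rounded to 3 significant figures: 16.1 N.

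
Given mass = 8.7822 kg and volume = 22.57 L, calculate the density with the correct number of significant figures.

0.3891 kg/L

density = 8.7822 kg ÷ 22.57 L = 0.389109437306… kg/L.
8.7822 has 5 significant figures; 22.57 has 4.
Division/multiplication keeps the fewest: 4 significant figures.
Rounded: 0.3891 kg/L.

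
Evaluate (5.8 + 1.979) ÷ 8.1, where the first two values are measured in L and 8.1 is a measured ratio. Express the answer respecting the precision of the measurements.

5.8 L + 1.979 L = 7.779 L; the sum is limited to 1 decimal place (2 s.f.).
Carrying full precision, 7.779 ÷ 8.1 = 0.96037037037… L; 8.1 has 2 s.f., so the result keeps min(2, 2) = 2 s.f.
Rounded to 2 significant figures: 0.96 L.

0.96 L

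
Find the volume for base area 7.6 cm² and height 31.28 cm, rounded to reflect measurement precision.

2.4 × 10² cm³

volume = 7.6 cm² × 31.28 cm = 237.728 cm³.
7.6 has 2 significant figures; 31.28 has 4.
Division/multiplication keeps the fewest: 2 significant figures.
Rounded: 2.4 × 10² cm³.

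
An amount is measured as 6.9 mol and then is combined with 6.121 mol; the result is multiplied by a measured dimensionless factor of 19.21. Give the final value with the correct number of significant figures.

250. mol

6.9 mol + 6.121 mol = 13.021 mol; the sum is limited to 1 decimal place (3 s.f.).
Carrying full precision, 13.021 × 19.21 = 250.13341 mol; 19.21 has 4 s.f., so the result keeps min(3, 4) = 3 s.f.
Rounded to 3 significant figures: 250. mol.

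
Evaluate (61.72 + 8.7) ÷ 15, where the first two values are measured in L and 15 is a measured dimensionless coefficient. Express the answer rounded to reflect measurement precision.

4.7 L

61.72 L + 8.7 L = 70.42 L; the sum is limited to 1 decimal place (3 s.f.).
Carrying full precision, 70.42 ÷ 15 = 4.69466666667… L; 15 has 2 s.f., so the result keeps min(3, 2) = 2 s.f.
Rounded to 2 significant figures: 4.7 L.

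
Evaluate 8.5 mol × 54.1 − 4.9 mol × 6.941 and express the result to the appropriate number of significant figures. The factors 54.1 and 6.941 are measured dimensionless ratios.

4.3 × 10^2 mol

8.5 × 54.1 = 459.85 → 4.6 × 10^2 mol (2 s.f., last digit at the 10^1 place).
4.9 × 6.941 = 34.0109 → 34 mol (2 s.f., last digit at the 10^0 place).
Difference: 425.8391 mol; keep the coarser place, 10^1.
Result: 4.3 × 10^2 mol.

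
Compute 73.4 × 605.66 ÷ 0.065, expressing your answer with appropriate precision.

73.4 × 605.66 ÷ 0.065 = 683929.907692…
Multiplication/division keeps the fewest significant figures: 73.4 → 3 s.f., 605.66 → 5 s.f., 0.065 → 2 s.f.; limit is 2.
Rounded to 2 significant figures: 6.8 × 10^5.

6.8 × 10^5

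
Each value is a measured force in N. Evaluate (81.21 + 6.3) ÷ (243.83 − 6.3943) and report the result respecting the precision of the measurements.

81.21 + 6.3 = 87.51, limited to 1 d.p. → 3 s.f.; 243.83 − 6.3943 = 237.4357, limited to 2 d.p. → 5 s.f.
Carrying full precision, 87.51 ÷ 237.4357 = 0.368562941462…; keep min(3, 5) = 3 s.f.
Rounded to 3 significant figures: 0.369.

0.369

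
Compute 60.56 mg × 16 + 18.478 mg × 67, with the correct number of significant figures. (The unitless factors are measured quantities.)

60.56 × 16 = 968.96 → 9.7 × 10^2 mg (2 s.f., last digit at the 10^1 place).
18.478 × 67 = 1238.026 → 1.2 × 10^3 mg (2 s.f., last digit at the 10^2 place).
Sum: 2206.986 mg; keep the coarser place, 10^2.
Result: 2.2 × 10^3 mg.

2.2 × 10^3 mg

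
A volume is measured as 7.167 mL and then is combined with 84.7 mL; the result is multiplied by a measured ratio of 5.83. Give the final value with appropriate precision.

5.36 × 10^2 mL

7.167 mL + 84.7 mL = 91.867 mL; the sum is limited to 1 decimal place (3 s.f.).
Carrying full precision, 91.867 × 5.83 = 535.58461 mL; 5.83 has 3 s.f., so the result keeps min(3, 3) = 3 s.f.
Rounded to 3 significant figures: 5.36 × 10^2 mL.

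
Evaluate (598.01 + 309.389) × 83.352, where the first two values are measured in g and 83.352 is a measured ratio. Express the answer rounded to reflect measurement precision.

75634 g

598.01 g + 309.389 g = 907.399 g; the sum is limited to 2 decimal places (5 s.f.).
Carrying full precision, 907.399 × 83.352 = 75633.521448 g; 83.352 has 5 s.f., so the result keeps min(5, 5) = 5 s.f.
Rounded to 5 significant figures: 75634 g.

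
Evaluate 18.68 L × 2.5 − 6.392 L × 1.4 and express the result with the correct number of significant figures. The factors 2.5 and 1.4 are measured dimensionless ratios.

18.68 × 2.5 = 46.7 → 47 L (2 s.f., last digit at the 10^0 place).
6.392 × 1.4 = 8.9488 → 8.9 L (2 s.f., last digit at the 10^-1 place).
Difference: 37.7512 L; keep the coarser place, 10^0.
Result: 38 L.

38 L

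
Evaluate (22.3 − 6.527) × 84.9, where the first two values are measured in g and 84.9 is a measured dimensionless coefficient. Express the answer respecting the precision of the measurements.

22.3 g − 6.527 g = 15.773 g; the difference is limited to 1 decimal place (3 s.f.).
Carrying full precision, 15.773 × 84.9 = 1339.1277 g; 84.9 has 3 s.f., so the result keeps min(3, 3) = 3 s.f.
Rounded to 3 significant figures: 1.34 × 10³ g.

1.34 × 10³ g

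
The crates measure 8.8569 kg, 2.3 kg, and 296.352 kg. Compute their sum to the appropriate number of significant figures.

307.5 kg

8.8569 kg + 2.3 kg + 296.352 kg = 307.5089 kg.
Addition/subtraction keeps the fewest decimal places: 8.8569 → 4 decimal places, 2.3 → 1 decimal place, 296.352 → 3 decimal places; limit is 1.
Rounded to 1 decimal place: 307.5 kg.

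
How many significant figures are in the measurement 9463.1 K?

5

9463.1: every digit is nonzero and significant.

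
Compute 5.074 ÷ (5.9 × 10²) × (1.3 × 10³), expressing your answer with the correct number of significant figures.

5.074 ÷ (5.9 × 10²) × (1.3 × 10³) = 11.18
Multiplication/division keeps the fewest significant figures: 5.074 → 4 s.f., 5.9 × 10² → 2 s.f., 1.3 × 10³ → 2 s.f.; limit is 2.
Rounded to 2 significant figures: 11.

11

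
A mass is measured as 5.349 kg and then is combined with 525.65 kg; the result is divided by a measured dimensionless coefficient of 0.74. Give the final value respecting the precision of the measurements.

7.2 × 10² kg

5.349 kg + 525.65 kg = 530.999 kg; the sum is limited to 2 decimal places (5 s.f.).
Carrying full precision, 530.999 ÷ 0.74 = 717.566216216… kg; 0.74 has 2 s.f., so the result keeps min(5, 2) = 2 s.f.
Rounded to 2 significant figures: 7.2 × 10² kg.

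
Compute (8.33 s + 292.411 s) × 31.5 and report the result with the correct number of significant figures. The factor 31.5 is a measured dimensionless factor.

9.47 × 10^3 s

8.33 s + 292.411 s = 300.741 s; the sum is limited to 2 decimal places (5 s.f.).
Carrying full precision, 300.741 × 31.5 = 9473.3415 s; 31.5 has 3 s.f., so the result keeps min(5, 3) = 3 s.f.
Rounded to 3 significant figures: 9.47 × 10^3 s.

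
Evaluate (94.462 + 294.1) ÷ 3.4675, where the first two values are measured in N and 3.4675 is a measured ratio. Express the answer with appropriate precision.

94.462 N + 294.1 N = 388.562 N; the sum is limited to 1 decimal place (4 s.f.).
Carrying full precision, 388.562 ÷ 3.4675 = 112.058255227… N; 3.4675 has 5 s.f., so the result keeps min(4, 5) = 4 s.f.
Rounded to 4 significant figures: 112.1 N.

112.1 N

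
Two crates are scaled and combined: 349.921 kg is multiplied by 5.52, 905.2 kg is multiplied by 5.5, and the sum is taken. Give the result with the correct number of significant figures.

349.921 × 5.52 = 1931.56392 → 1.93 × 10^3 kg (3 s.f., last digit at the 10^1 place).
905.2 × 5.5 = 4978.6 → 5.0 × 10^3 kg (2 s.f., last digit at the 10^2 place).
Sum: 6910.16392 kg; keep the coarser place, 10^2.
Result: 6.9 × 10^3 kg.

6.9 × 10^3 kg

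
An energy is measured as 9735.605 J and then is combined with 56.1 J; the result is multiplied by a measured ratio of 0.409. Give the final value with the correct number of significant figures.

4.00 × 10^3 J

9735.605 J + 56.1 J = 9791.705 J; the sum is limited to 1 decimal place (5 s.f.).
Carrying full precision, 9791.705 × 0.409 = 4004.807345 J; 0.409 has 3 s.f., so the result keeps min(5, 3) = 3 s.f.
Rounded to 3 significant figures: 4.00 × 10^3 J.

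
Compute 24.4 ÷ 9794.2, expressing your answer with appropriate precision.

24.4 ÷ 9794.2 = 0.00249127034367…
Multiplication/division keeps the fewest significant figures: 24.4 → 3 s.f., 9794.2 → 5 s.f.; limit is 3.
Rounded to 3 significant figures: 0.00249.

0.00249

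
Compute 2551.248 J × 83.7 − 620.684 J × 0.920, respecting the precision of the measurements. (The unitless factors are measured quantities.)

2.13 × 10⁵ J

2551.248 × 83.7 = 213539.4576 → 2.14 × 10⁵ J (3 s.f., last digit at the 10^3 place).
620.684 × 0.920 = 571.02928 → 571 J (3 s.f., last digit at the 10^0 place).
Difference: 212968.42832 J; keep the coarser place, 10^3.
Result: 2.13 × 10⁵ J.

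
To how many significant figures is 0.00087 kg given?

2

0.00087: leading zeros are not significant.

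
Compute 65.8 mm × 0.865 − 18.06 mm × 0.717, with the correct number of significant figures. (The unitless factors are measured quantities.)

65.8 × 0.865 = 56.917 → 56.9 mm (3 s.f., last digit at the 10^-1 place).
18.06 × 0.717 = 12.94902 → 12.9 mm (3 s.f., last digit at the 10^-1 place).
Difference: 43.96798 mm; keep the coarser place, 10^-1.
Result: 44.0 mm.

44.0 mm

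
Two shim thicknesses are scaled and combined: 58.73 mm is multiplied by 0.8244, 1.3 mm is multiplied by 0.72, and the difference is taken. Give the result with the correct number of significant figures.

47.48 mm

58.73 × 0.8244 = 48.417012 → 48.42 mm (4 s.f., last digit at the 10^-2 place).
1.3 × 0.72 = 0.936 → 0.94 mm (2 s.f., last digit at the 10^-2 place).
Difference: 47.481012 mm; keep the coarser place, 10^-2.
Result: 47.48 mm.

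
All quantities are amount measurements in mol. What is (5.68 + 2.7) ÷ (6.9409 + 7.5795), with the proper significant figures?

5.68 + 2.7 = 8.38, limited to 1 d.p. → 2 s.f.; 6.9409 + 7.5795 = 14.5204, limited to 4 d.p. → 6 s.f.
Carrying full precision, 8.38 ÷ 14.5204 = 0.577119087628…; keep min(2, 6) = 2 s.f.
Rounded to 2 significant figures: 0.58.

0.58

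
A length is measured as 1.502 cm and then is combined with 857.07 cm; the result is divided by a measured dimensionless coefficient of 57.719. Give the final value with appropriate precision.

14.875 cm

1.502 cm + 857.07 cm = 858.572 cm; the sum is limited to 2 decimal places (5 s.f.).
Carrying full precision, 858.572 ÷ 57.719 = 14.875032485… cm; 57.719 has 5 s.f., so the result keeps min(5, 5) = 5 s.f.
Rounded to 5 significant figures: 14.875 cm.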